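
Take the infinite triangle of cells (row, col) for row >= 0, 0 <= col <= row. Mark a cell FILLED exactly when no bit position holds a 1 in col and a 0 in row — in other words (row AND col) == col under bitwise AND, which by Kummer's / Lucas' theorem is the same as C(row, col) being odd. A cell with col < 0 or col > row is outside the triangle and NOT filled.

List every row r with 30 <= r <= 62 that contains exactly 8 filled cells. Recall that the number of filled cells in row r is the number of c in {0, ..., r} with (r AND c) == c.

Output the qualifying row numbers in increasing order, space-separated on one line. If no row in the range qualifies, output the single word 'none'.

Row r has 2^popcount(r) filled cells, so we need popcount(r) = log2(8) = 3.
Scan r = 30..62 and keep those with exactly 3 one-bits:
r=30=11110 popcount=4 -> skip
r=31=11111 popcount=5 -> skip
r=32=100000 popcount=1 -> skip
r=33=100001 popcount=2 -> skip
r=34=100010 popcount=2 -> skip
r=35=100011 popcount=3 -> KEEP
r=36=100100 popcount=2 -> skip
r=37=100101 popcount=3 -> KEEP
r=38=100110 popcount=3 -> KEEP
r=39=100111 popcount=4 -> skip
r=40=101000 popcount=2 -> skip
r=41=101001 popcount=3 -> KEEP
r=42=101010 popcount=3 -> KEEP
r=43=101011 popcount=4 -> skip
r=44=101100 popcount=3 -> KEEP
r=45=101101 popcount=4 -> skip
r=46=101110 popcount=4 -> skip
r=47=101111 popcount=5 -> skip
r=48=110000 popcount=2 -> skip
r=49=110001 popcount=3 -> KEEP
r=50=110010 popcount=3 -> KEEP
r=51=110011 popcount=4 -> skip
r=52=110100 popcount=3 -> KEEP
r=53=110101 popcount=4 -> skip
r=54=110110 popcount=4 -> skip
r=55=110111 popcount=5 -> skip
r=56=111000 popcount=3 -> KEEP
r=57=111001 popcount=4 -> skip
r=58=111010 popcount=4 -> skip
r=59=111011 popcount=5 -> skip
r=60=111100 popcount=4 -> skip
r=61=111101 popcount=5 -> skip
r=62=111110 popcount=5 -> skip
Kept rows: 35 37 38 41 42 44 49 50 52 56

Answer: 35 37 38 41 42 44 49 50 52 56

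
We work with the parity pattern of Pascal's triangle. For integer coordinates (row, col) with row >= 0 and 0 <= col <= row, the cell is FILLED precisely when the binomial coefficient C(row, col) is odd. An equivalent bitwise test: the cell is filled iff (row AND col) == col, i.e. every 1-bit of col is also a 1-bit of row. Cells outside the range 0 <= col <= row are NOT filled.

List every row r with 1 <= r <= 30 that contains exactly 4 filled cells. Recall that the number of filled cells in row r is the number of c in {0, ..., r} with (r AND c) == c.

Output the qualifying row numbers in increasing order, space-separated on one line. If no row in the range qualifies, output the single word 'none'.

Answer: 3 5 6 9 10 12 17 18 20 24

Derivation:
Row r has 2^popcount(r) filled cells, so we need popcount(r) = log2(4) = 2.
Scan r = 1..30 and keep those with exactly 2 one-bits:
r=1=1 popcount=1 -> skip
r=2=10 popcount=1 -> skip
r=3=11 popcount=2 -> KEEP
r=4=100 popcount=1 -> skip
r=5=101 popcount=2 -> KEEP
r=6=110 popcount=2 -> KEEP
r=7=111 popcount=3 -> skip
r=8=1000 popcount=1 -> skip
r=9=1001 popcount=2 -> KEEP
r=10=1010 popcount=2 -> KEEP
r=11=1011 popcount=3 -> skip
r=12=1100 popcount=2 -> KEEP
r=13=1101 popcount=3 -> skip
r=14=1110 popcount=3 -> skip
r=15=1111 popcount=4 -> skip
r=16=10000 popcount=1 -> skip
r=17=10001 popcount=2 -> KEEP
r=18=10010 popcount=2 -> KEEP
r=19=10011 popcount=3 -> skip
r=20=10100 popcount=2 -> KEEP
r=21=10101 popcount=3 -> skip
r=22=10110 popcount=3 -> skip
r=23=10111 popcount=4 -> skip
r=24=11000 popcount=2 -> KEEP
r=25=11001 popcount=3 -> skip
r=26=11010 popcount=3 -> skip
r=27=11011 popcount=4 -> skip
r=28=11100 popcount=3 -> skip
r=29=11101 popcount=4 -> skip
r=30=11110 popcount=4 -> skip
Kept rows: 3 5 6 9 10 12 17 18 20 24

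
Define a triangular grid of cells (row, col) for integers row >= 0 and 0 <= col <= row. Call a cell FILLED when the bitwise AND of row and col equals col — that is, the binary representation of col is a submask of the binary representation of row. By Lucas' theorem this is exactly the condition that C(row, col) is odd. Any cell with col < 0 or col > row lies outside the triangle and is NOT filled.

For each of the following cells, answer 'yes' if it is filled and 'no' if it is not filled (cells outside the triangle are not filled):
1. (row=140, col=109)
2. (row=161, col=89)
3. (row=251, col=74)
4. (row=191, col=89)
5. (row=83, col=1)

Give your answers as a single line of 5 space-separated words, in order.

Answer: no no yes no yes

Derivation:
(140,109): row=0b10001100, col=0b1101101, row AND col = 0b1100 = 12; 12 != 109 -> empty
(161,89): row=0b10100001, col=0b1011001, row AND col = 0b1 = 1; 1 != 89 -> empty
(251,74): row=0b11111011, col=0b1001010, row AND col = 0b1001010 = 74; 74 == 74 -> filled
(191,89): row=0b10111111, col=0b1011001, row AND col = 0b11001 = 25; 25 != 89 -> empty
(83,1): row=0b1010011, col=0b1, row AND col = 0b1 = 1; 1 == 1 -> filled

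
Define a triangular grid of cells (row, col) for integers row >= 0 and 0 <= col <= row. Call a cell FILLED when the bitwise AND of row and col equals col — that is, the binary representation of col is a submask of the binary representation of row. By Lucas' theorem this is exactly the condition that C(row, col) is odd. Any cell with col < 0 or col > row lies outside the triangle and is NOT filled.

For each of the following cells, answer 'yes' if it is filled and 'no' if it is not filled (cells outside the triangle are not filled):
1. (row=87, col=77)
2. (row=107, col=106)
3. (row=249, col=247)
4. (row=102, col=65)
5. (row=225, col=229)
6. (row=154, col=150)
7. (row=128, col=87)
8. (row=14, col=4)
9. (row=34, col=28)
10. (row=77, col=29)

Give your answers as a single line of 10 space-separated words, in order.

(87,77): row=0b1010111, col=0b1001101, row AND col = 0b1000101 = 69; 69 != 77 -> empty
(107,106): row=0b1101011, col=0b1101010, row AND col = 0b1101010 = 106; 106 == 106 -> filled
(249,247): row=0b11111001, col=0b11110111, row AND col = 0b11110001 = 241; 241 != 247 -> empty
(102,65): row=0b1100110, col=0b1000001, row AND col = 0b1000000 = 64; 64 != 65 -> empty
(225,229): col outside [0, 225] -> not filled
(154,150): row=0b10011010, col=0b10010110, row AND col = 0b10010010 = 146; 146 != 150 -> empty
(128,87): row=0b10000000, col=0b1010111, row AND col = 0b0 = 0; 0 != 87 -> empty
(14,4): row=0b1110, col=0b100, row AND col = 0b100 = 4; 4 == 4 -> filled
(34,28): row=0b100010, col=0b11100, row AND col = 0b0 = 0; 0 != 28 -> empty
(77,29): row=0b1001101, col=0b11101, row AND col = 0b1101 = 13; 13 != 29 -> empty

Answer: no yes no no no no no yes no no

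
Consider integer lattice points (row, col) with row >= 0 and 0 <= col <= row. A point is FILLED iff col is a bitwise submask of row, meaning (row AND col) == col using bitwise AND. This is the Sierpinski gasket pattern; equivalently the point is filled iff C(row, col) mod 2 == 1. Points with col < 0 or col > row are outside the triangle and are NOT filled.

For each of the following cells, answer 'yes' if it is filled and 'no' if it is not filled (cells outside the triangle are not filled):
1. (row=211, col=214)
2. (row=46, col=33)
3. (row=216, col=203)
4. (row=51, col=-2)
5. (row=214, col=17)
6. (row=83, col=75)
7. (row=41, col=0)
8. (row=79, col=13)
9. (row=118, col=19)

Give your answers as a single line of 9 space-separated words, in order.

Answer: no no no no no no yes yes no

Derivation:
(211,214): col outside [0, 211] -> not filled
(46,33): row=0b101110, col=0b100001, row AND col = 0b100000 = 32; 32 != 33 -> empty
(216,203): row=0b11011000, col=0b11001011, row AND col = 0b11001000 = 200; 200 != 203 -> empty
(51,-2): col outside [0, 51] -> not filled
(214,17): row=0b11010110, col=0b10001, row AND col = 0b10000 = 16; 16 != 17 -> empty
(83,75): row=0b1010011, col=0b1001011, row AND col = 0b1000011 = 67; 67 != 75 -> empty
(41,0): row=0b101001, col=0b0, row AND col = 0b0 = 0; 0 == 0 -> filled
(79,13): row=0b1001111, col=0b1101, row AND col = 0b1101 = 13; 13 == 13 -> filled
(118,19): row=0b1110110, col=0b10011, row AND col = 0b10010 = 18; 18 != 19 -> empty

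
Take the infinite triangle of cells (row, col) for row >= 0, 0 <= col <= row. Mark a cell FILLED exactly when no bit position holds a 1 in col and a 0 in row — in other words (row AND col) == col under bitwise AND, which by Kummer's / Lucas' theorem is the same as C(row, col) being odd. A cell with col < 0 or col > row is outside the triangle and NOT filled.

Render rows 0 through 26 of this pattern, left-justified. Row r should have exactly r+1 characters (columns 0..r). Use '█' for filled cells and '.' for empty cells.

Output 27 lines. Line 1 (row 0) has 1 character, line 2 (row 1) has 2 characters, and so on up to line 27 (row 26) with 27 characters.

Answer: █
██
█.█
████
█...█
██..██
█.█.█.█
████████
█.......█
██......██
█.█.....█.█
████....████
█...█...█...█
██..██..██..██
█.█.█.█.█.█.█.█
████████████████
█...............█
██..............██
█.█.............█.█
████............████
█...█...........█...█
██..██..........██..██
█.█.█.█.........█.█.█.█
████████........████████
█.......█.......█.......█
██......██......██......██
█.█.....█.█.....█.█.....█.█

Derivation:
r0=0: █
r1=1: ██
r2=10: █.█
r3=11: ████
r4=100: █...█
r5=101: ██..██
r6=110: █.█.█.█
r7=111: ████████
r8=1000: █.......█
r9=1001: ██......██
r10=1010: █.█.....█.█
r11=1011: ████....████
r12=1100: █...█...█...█
r13=1101: ██..██..██..██
r14=1110: █.█.█.█.█.█.█.█
r15=1111: ████████████████
r16=10000: █...............█
r17=10001: ██..............██
r18=10010: █.█.............█.█
r19=10011: ████............████
r20=10100: █...█...........█...█
r21=10101: ██..██..........██..██
r22=10110: █.█.█.█.........█.█.█.█
r23=10111: ████████........████████
r24=11000: █.......█.......█.......█
r25=11001: ██......██......██......██
r26=11010: █.█.....█.█.....█.█.....█.█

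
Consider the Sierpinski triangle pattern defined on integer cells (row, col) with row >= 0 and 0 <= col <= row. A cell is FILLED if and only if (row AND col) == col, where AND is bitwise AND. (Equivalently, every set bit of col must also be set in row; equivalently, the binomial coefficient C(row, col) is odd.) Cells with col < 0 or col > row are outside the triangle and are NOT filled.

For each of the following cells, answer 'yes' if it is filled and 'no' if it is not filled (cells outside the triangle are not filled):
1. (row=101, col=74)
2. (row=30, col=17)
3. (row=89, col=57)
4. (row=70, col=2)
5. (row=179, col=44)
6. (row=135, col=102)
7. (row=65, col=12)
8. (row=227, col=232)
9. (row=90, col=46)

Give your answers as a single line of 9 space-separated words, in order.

Answer: no no no yes no no no no no

Derivation:
(101,74): row=0b1100101, col=0b1001010, row AND col = 0b1000000 = 64; 64 != 74 -> empty
(30,17): row=0b11110, col=0b10001, row AND col = 0b10000 = 16; 16 != 17 -> empty
(89,57): row=0b1011001, col=0b111001, row AND col = 0b11001 = 25; 25 != 57 -> empty
(70,2): row=0b1000110, col=0b10, row AND col = 0b10 = 2; 2 == 2 -> filled
(179,44): row=0b10110011, col=0b101100, row AND col = 0b100000 = 32; 32 != 44 -> empty
(135,102): row=0b10000111, col=0b1100110, row AND col = 0b110 = 6; 6 != 102 -> empty
(65,12): row=0b1000001, col=0b1100, row AND col = 0b0 = 0; 0 != 12 -> empty
(227,232): col outside [0, 227] -> not filled
(90,46): row=0b1011010, col=0b101110, row AND col = 0b1010 = 10; 10 != 46 -> empty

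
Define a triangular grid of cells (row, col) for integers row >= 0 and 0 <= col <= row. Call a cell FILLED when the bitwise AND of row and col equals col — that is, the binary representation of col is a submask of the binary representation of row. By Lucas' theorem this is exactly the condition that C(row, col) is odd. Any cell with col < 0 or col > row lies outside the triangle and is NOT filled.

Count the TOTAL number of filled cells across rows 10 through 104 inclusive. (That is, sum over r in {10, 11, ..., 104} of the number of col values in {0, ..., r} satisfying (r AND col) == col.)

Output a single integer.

r10=1010 pc2: +4 =4
r11=1011 pc3: +8 =12
r12=1100 pc2: +4 =16
r13=1101 pc3: +8 =24
r14=1110 pc3: +8 =32
r15=1111 pc4: +16 =48
r16=10000 pc1: +2 =50
r17=10001 pc2: +4 =54
r18=10010 pc2: +4 =58
r19=10011 pc3: +8 =66
r20=10100 pc2: +4 =70
r21=10101 pc3: +8 =78
r22=10110 pc3: +8 =86
r23=10111 pc4: +16 =102
r24=11000 pc2: +4 =106
r25=11001 pc3: +8 =114
r26=11010 pc3: +8 =122
r27=11011 pc4: +16 =138
r28=11100 pc3: +8 =146
r29=11101 pc4: +16 =162
r30=11110 pc4: +16 =178
r31=11111 pc5: +32 =210
r32=100000 pc1: +2 =212
r33=100001 pc2: +4 =216
r34=100010 pc2: +4 =220
r35=100011 pc3: +8 =228
r36=100100 pc2: +4 =232
r37=100101 pc3: +8 =240
r38=100110 pc3: +8 =248
r39=100111 pc4: +16 =264
r40=101000 pc2: +4 =268
r41=101001 pc3: +8 =276
r42=101010 pc3: +8 =284
r43=101011 pc4: +16 =300
r44=101100 pc3: +8 =308
r45=101101 pc4: +16 =324
r46=101110 pc4: +16 =340
r47=101111 pc5: +32 =372
r48=110000 pc2: +4 =376
r49=110001 pc3: +8 =384
r50=110010 pc3: +8 =392
r51=110011 pc4: +16 =408
r52=110100 pc3: +8 =416
r53=110101 pc4: +16 =432
r54=110110 pc4: +16 =448
r55=110111 pc5: +32 =480
r56=111000 pc3: +8 =488
r57=111001 pc4: +16 =504
r58=111010 pc4: +16 =520
r59=111011 pc5: +32 =552
r60=111100 pc4: +16 =568
r61=111101 pc5: +32 =600
r62=111110 pc5: +32 =632
r63=111111 pc6: +64 =696
r64=1000000 pc1: +2 =698
r65=1000001 pc2: +4 =702
r66=1000010 pc2: +4 =706
r67=1000011 pc3: +8 =714
r68=1000100 pc2: +4 =718
r69=1000101 pc3: +8 =726
r70=1000110 pc3: +8 =734
r71=1000111 pc4: +16 =750
r72=1001000 pc2: +4 =754
r73=1001001 pc3: +8 =762
r74=1001010 pc3: +8 =770
r75=1001011 pc4: +16 =786
r76=1001100 pc3: +8 =794
r77=1001101 pc4: +16 =810
r78=1001110 pc4: +16 =826
r79=1001111 pc5: +32 =858
r80=1010000 pc2: +4 =862
r81=1010001 pc3: +8 =870
r82=1010010 pc3: +8 =878
r83=1010011 pc4: +16 =894
r84=1010100 pc3: +8 =902
r85=1010101 pc4: +16 =918
r86=1010110 pc4: +16 =934
r87=1010111 pc5: +32 =966
r88=1011000 pc3: +8 =974
r89=1011001 pc4: +16 =990
r90=1011010 pc4: +16 =1006
r91=1011011 pc5: +32 =1038
r92=1011100 pc4: +16 =1054
r93=1011101 pc5: +32 =1086
r94=1011110 pc5: +32 =1118
r95=1011111 pc6: +64 =1182
r96=1100000 pc2: +4 =1186
r97=1100001 pc3: +8 =1194
r98=1100010 pc3: +8 =1202
r99=1100011 pc4: +16 =1218
r100=1100100 pc3: +8 =1226
r101=1100101 pc4: +16 =1242
r102=1100110 pc4: +16 =1258
r103=1100111 pc5: +32 =1290
r104=1101000 pc3: +8 =1298

Answer: 1298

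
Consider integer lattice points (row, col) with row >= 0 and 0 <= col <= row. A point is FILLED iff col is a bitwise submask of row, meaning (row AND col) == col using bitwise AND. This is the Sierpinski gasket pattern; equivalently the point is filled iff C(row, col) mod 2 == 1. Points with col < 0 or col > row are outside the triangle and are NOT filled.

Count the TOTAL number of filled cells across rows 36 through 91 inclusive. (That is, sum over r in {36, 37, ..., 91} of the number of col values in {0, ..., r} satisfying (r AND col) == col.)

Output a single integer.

Answer: 810

Derivation:
r36=100100 pc2: +4 =4
r37=100101 pc3: +8 =12
r38=100110 pc3: +8 =20
r39=100111 pc4: +16 =36
r40=101000 pc2: +4 =40
r41=101001 pc3: +8 =48
r42=101010 pc3: +8 =56
r43=101011 pc4: +16 =72
r44=101100 pc3: +8 =80
r45=101101 pc4: +16 =96
r46=101110 pc4: +16 =112
r47=101111 pc5: +32 =144
r48=110000 pc2: +4 =148
r49=110001 pc3: +8 =156
r50=110010 pc3: +8 =164
r51=110011 pc4: +16 =180
r52=110100 pc3: +8 =188
r53=110101 pc4: +16 =204
r54=110110 pc4: +16 =220
r55=110111 pc5: +32 =252
r56=111000 pc3: +8 =260
r57=111001 pc4: +16 =276
r58=111010 pc4: +16 =292
r59=111011 pc5: +32 =324
r60=111100 pc4: +16 =340
r61=111101 pc5: +32 =372
r62=111110 pc5: +32 =404
r63=111111 pc6: +64 =468
r64=1000000 pc1: +2 =470
r65=1000001 pc2: +4 =474
r66=1000010 pc2: +4 =478
r67=1000011 pc3: +8 =486
r68=1000100 pc2: +4 =490
r69=1000101 pc3: +8 =498
r70=1000110 pc3: +8 =506
r71=1000111 pc4: +16 =522
r72=1001000 pc2: +4 =526
r73=1001001 pc3: +8 =534
r74=1001010 pc3: +8 =542
r75=1001011 pc4: +16 =558
r76=1001100 pc3: +8 =566
r77=1001101 pc4: +16 =582
r78=1001110 pc4: +16 =598
r79=1001111 pc5: +32 =630
r80=1010000 pc2: +4 =634
r81=1010001 pc3: +8 =642
r82=1010010 pc3: +8 =650
r83=1010011 pc4: +16 =666
r84=1010100 pc3: +8 =674
r85=1010101 pc4: +16 =690
r86=1010110 pc4: +16 =706
r87=1010111 pc5: +32 =738
r88=1011000 pc3: +8 =746
r89=1011001 pc4: +16 =762
r90=1011010 pc4: +16 =778
r91=1011011 pc5: +32 =810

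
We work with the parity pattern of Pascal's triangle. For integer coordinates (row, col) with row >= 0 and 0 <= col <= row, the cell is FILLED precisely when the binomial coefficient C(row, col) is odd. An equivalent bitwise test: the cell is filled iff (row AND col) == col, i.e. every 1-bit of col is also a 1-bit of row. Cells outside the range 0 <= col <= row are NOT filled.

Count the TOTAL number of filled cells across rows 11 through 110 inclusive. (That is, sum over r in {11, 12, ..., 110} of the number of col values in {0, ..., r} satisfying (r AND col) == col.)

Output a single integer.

r11=1011 pc3: +8 =8
r12=1100 pc2: +4 =12
r13=1101 pc3: +8 =20
r14=1110 pc3: +8 =28
r15=1111 pc4: +16 =44
r16=10000 pc1: +2 =46
r17=10001 pc2: +4 =50
r18=10010 pc2: +4 =54
r19=10011 pc3: +8 =62
r20=10100 pc2: +4 =66
r21=10101 pc3: +8 =74
r22=10110 pc3: +8 =82
r23=10111 pc4: +16 =98
r24=11000 pc2: +4 =102
r25=11001 pc3: +8 =110
r26=11010 pc3: +8 =118
r27=11011 pc4: +16 =134
r28=11100 pc3: +8 =142
r29=11101 pc4: +16 =158
r30=11110 pc4: +16 =174
r31=11111 pc5: +32 =206
r32=100000 pc1: +2 =208
r33=100001 pc2: +4 =212
r34=100010 pc2: +4 =216
r35=100011 pc3: +8 =224
r36=100100 pc2: +4 =228
r37=100101 pc3: +8 =236
r38=100110 pc3: +8 =244
r39=100111 pc4: +16 =260
r40=101000 pc2: +4 =264
r41=101001 pc3: +8 =272
r42=101010 pc3: +8 =280
r43=101011 pc4: +16 =296
r44=101100 pc3: +8 =304
r45=101101 pc4: +16 =320
r46=101110 pc4: +16 =336
r47=101111 pc5: +32 =368
r48=110000 pc2: +4 =372
r49=110001 pc3: +8 =380
r50=110010 pc3: +8 =388
r51=110011 pc4: +16 =404
r52=110100 pc3: +8 =412
r53=110101 pc4: +16 =428
r54=110110 pc4: +16 =444
r55=110111 pc5: +32 =476
r56=111000 pc3: +8 =484
r57=111001 pc4: +16 =500
r58=111010 pc4: +16 =516
r59=111011 pc5: +32 =548
r60=111100 pc4: +16 =564
r61=111101 pc5: +32 =596
r62=111110 pc5: +32 =628
r63=111111 pc6: +64 =692
r64=1000000 pc1: +2 =694
r65=1000001 pc2: +4 =698
r66=1000010 pc2: +4 =702
r67=1000011 pc3: +8 =710
r68=1000100 pc2: +4 =714
r69=1000101 pc3: +8 =722
r70=1000110 pc3: +8 =730
r71=1000111 pc4: +16 =746
r72=1001000 pc2: +4 =750
r73=1001001 pc3: +8 =758
r74=1001010 pc3: +8 =766
r75=1001011 pc4: +16 =782
r76=1001100 pc3: +8 =790
r77=1001101 pc4: +16 =806
r78=1001110 pc4: +16 =822
r79=1001111 pc5: +32 =854
r80=1010000 pc2: +4 =858
r81=1010001 pc3: +8 =866
r82=1010010 pc3: +8 =874
r83=1010011 pc4: +16 =890
r84=1010100 pc3: +8 =898
r85=1010101 pc4: +16 =914
r86=1010110 pc4: +16 =930
r87=1010111 pc5: +32 =962
r88=1011000 pc3: +8 =970
r89=1011001 pc4: +16 =986
r90=1011010 pc4: +16 =1002
r91=1011011 pc5: +32 =1034
r92=1011100 pc4: +16 =1050
r93=1011101 pc5: +32 =1082
r94=1011110 pc5: +32 =1114
r95=1011111 pc6: +64 =1178
r96=1100000 pc2: +4 =1182
r97=1100001 pc3: +8 =1190
r98=1100010 pc3: +8 =1198
r99=1100011 pc4: +16 =1214
r100=1100100 pc3: +8 =1222
r101=1100101 pc4: +16 =1238
r102=1100110 pc4: +16 =1254
r103=1100111 pc5: +32 =1286
r104=1101000 pc3: +8 =1294
r105=1101001 pc4: +16 =1310
r106=1101010 pc4: +16 =1326
r107=1101011 pc5: +32 =1358
r108=1101100 pc4: +16 =1374
r109=1101101 pc5: +32 =1406
r110=1101110 pc5: +32 =1438

Answer: 1438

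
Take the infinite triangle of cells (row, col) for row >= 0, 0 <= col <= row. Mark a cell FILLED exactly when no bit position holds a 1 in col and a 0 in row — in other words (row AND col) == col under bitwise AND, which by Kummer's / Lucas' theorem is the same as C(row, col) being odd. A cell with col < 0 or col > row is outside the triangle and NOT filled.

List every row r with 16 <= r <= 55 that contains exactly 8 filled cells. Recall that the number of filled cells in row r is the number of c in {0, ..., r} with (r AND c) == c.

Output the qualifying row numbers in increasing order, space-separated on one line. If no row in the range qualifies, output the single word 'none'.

Answer: 19 21 22 25 26 28 35 37 38 41 42 44 49 50 52

Derivation:
Row r has 2^popcount(r) filled cells, so we need popcount(r) = log2(8) = 3.
Scan r = 16..55 and keep those with exactly 3 one-bits:
r=16=10000 popcount=1 -> skip
r=17=10001 popcount=2 -> skip
r=18=10010 popcount=2 -> skip
r=19=10011 popcount=3 -> KEEP
r=20=10100 popcount=2 -> skip
r=21=10101 popcount=3 -> KEEP
r=22=10110 popcount=3 -> KEEP
r=23=10111 popcount=4 -> skip
r=24=11000 popcount=2 -> skip
r=25=11001 popcount=3 -> KEEP
r=26=11010 popcount=3 -> KEEP
r=27=11011 popcount=4 -> skip
r=28=11100 popcount=3 -> KEEP
r=29=11101 popcount=4 -> skip
r=30=11110 popcount=4 -> skip
r=31=11111 popcount=5 -> skip
r=32=100000 popcount=1 -> skip
r=33=100001 popcount=2 -> skip
r=34=100010 popcount=2 -> skip
r=35=100011 popcount=3 -> KEEP
r=36=100100 popcount=2 -> skip
r=37=100101 popcount=3 -> KEEP
r=38=100110 popcount=3 -> KEEP
r=39=100111 popcount=4 -> skip
r=40=101000 popcount=2 -> skip
r=41=101001 popcount=3 -> KEEP
r=42=101010 popcount=3 -> KEEP
r=43=101011 popcount=4 -> skip
r=44=101100 popcount=3 -> KEEP
r=45=101101 popcount=4 -> skip
r=46=101110 popcount=4 -> skip
r=47=101111 popcount=5 -> skip
r=48=110000 popcount=2 -> skip
r=49=110001 popcount=3 -> KEEP
r=50=110010 popcount=3 -> KEEP
r=51=110011 popcount=4 -> skip
r=52=110100 popcount=3 -> KEEP
r=53=110101 popcount=4 -> skip
r=54=110110 popcount=4 -> skip
r=55=110111 popcount=5 -> skip
Kept rows: 19 21 22 25 26 28 35 37 38 41 42 44 49 50 52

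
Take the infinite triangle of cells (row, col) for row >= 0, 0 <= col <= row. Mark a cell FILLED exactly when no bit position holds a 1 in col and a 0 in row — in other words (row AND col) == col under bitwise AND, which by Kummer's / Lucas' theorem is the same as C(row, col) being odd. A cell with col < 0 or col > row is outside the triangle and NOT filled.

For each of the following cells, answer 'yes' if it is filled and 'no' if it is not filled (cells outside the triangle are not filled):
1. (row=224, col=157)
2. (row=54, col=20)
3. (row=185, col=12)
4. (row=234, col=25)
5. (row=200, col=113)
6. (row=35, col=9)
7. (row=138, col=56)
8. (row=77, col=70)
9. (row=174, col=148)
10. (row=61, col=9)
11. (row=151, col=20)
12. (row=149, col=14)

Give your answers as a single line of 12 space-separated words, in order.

(224,157): row=0b11100000, col=0b10011101, row AND col = 0b10000000 = 128; 128 != 157 -> empty
(54,20): row=0b110110, col=0b10100, row AND col = 0b10100 = 20; 20 == 20 -> filled
(185,12): row=0b10111001, col=0b1100, row AND col = 0b1000 = 8; 8 != 12 -> empty
(234,25): row=0b11101010, col=0b11001, row AND col = 0b1000 = 8; 8 != 25 -> empty
(200,113): row=0b11001000, col=0b1110001, row AND col = 0b1000000 = 64; 64 != 113 -> empty
(35,9): row=0b100011, col=0b1001, row AND col = 0b1 = 1; 1 != 9 -> empty
(138,56): row=0b10001010, col=0b111000, row AND col = 0b1000 = 8; 8 != 56 -> empty
(77,70): row=0b1001101, col=0b1000110, row AND col = 0b1000100 = 68; 68 != 70 -> empty
(174,148): row=0b10101110, col=0b10010100, row AND col = 0b10000100 = 132; 132 != 148 -> empty
(61,9): row=0b111101, col=0b1001, row AND col = 0b1001 = 9; 9 == 9 -> filled
(151,20): row=0b10010111, col=0b10100, row AND col = 0b10100 = 20; 20 == 20 -> filled
(149,14): row=0b10010101, col=0b1110, row AND col = 0b100 = 4; 4 != 14 -> empty

Answer: no yes no no no no no no no yes yes no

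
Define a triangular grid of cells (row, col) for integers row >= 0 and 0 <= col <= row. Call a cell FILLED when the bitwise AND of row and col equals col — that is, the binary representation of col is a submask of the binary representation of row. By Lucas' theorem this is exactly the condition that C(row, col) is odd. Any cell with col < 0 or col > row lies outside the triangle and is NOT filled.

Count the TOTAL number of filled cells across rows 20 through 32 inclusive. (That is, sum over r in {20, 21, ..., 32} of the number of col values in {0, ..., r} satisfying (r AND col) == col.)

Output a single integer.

r20=10100 pc2: +4 =4
r21=10101 pc3: +8 =12
r22=10110 pc3: +8 =20
r23=10111 pc4: +16 =36
r24=11000 pc2: +4 =40
r25=11001 pc3: +8 =48
r26=11010 pc3: +8 =56
r27=11011 pc4: +16 =72
r28=11100 pc3: +8 =80
r29=11101 pc4: +16 =96
r30=11110 pc4: +16 =112
r31=11111 pc5: +32 =144
r32=100000 pc1: +2 =146

Answer: 146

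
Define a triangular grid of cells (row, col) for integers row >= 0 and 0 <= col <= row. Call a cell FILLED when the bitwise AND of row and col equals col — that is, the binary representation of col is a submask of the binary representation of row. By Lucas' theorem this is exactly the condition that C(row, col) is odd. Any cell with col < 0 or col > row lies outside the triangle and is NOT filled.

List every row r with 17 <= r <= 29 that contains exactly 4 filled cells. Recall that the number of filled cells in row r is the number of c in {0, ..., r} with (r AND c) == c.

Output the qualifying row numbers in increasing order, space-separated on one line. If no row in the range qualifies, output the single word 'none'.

Answer: 17 18 20 24

Derivation:
Row r has 2^popcount(r) filled cells, so we need popcount(r) = log2(4) = 2.
Scan r = 17..29 and keep those with exactly 2 one-bits:
r=17=10001 popcount=2 -> KEEP
r=18=10010 popcount=2 -> KEEP
r=19=10011 popcount=3 -> skip
r=20=10100 popcount=2 -> KEEP
r=21=10101 popcount=3 -> skip
r=22=10110 popcount=3 -> skip
r=23=10111 popcount=4 -> skip
r=24=11000 popcount=2 -> KEEP
r=25=11001 popcount=3 -> skip
r=26=11010 popcount=3 -> skip
r=27=11011 popcount=4 -> skip
r=28=11100 popcount=3 -> skip
r=29=11101 popcount=4 -> skip
Kept rows: 17 18 20 24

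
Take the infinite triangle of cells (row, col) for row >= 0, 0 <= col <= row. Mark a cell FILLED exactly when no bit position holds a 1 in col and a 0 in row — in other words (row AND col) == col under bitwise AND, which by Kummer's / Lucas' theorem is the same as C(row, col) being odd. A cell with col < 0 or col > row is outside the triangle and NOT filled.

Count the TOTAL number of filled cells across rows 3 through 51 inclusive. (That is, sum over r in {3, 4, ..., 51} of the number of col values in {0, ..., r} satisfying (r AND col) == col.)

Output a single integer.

Answer: 436

Derivation:
r3=11 pc2: +4 =4
r4=100 pc1: +2 =6
r5=101 pc2: +4 =10
r6=110 pc2: +4 =14
r7=111 pc3: +8 =22
r8=1000 pc1: +2 =24
r9=1001 pc2: +4 =28
r10=1010 pc2: +4 =32
r11=1011 pc3: +8 =40
r12=1100 pc2: +4 =44
r13=1101 pc3: +8 =52
r14=1110 pc3: +8 =60
r15=1111 pc4: +16 =76
r16=10000 pc1: +2 =78
r17=10001 pc2: +4 =82
r18=10010 pc2: +4 =86
r19=10011 pc3: +8 =94
r20=10100 pc2: +4 =98
r21=10101 pc3: +8 =106
r22=10110 pc3: +8 =114
r23=10111 pc4: +16 =130
r24=11000 pc2: +4 =134
r25=11001 pc3: +8 =142
r26=11010 pc3: +8 =150
r27=11011 pc4: +16 =166
r28=11100 pc3: +8 =174
r29=11101 pc4: +16 =190
r30=11110 pc4: +16 =206
r31=11111 pc5: +32 =238
r32=100000 pc1: +2 =240
r33=100001 pc2: +4 =244
r34=100010 pc2: +4 =248
r35=100011 pc3: +8 =256
r36=100100 pc2: +4 =260
r37=100101 pc3: +8 =268
r38=100110 pc3: +8 =276
r39=100111 pc4: +16 =292
r40=101000 pc2: +4 =296
r41=101001 pc3: +8 =304
r42=101010 pc3: +8 =312
r43=101011 pc4: +16 =328
r44=101100 pc3: +8 =336
r45=101101 pc4: +16 =352
r46=101110 pc4: +16 =368
r47=101111 pc5: +32 =400
r48=110000 pc2: +4 =404
r49=110001 pc3: +8 =412
r50=110010 pc3: +8 =420
r51=110011 pc4: +16 =436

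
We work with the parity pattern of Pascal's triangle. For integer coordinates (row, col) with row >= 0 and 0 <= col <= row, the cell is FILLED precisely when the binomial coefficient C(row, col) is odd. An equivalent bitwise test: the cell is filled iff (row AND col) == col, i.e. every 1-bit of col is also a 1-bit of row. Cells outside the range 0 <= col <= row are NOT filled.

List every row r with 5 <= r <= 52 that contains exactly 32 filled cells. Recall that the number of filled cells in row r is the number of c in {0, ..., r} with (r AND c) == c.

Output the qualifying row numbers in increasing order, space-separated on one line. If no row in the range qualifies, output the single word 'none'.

Row r has 2^popcount(r) filled cells, so we need popcount(r) = log2(32) = 5.
Scan r = 5..52 and keep those with exactly 5 one-bits:
r=5=101 popcount=2 -> skip
r=6=110 popcount=2 -> skip
r=7=111 popcount=3 -> skip
r=8=1000 popcount=1 -> skip
r=9=1001 popcount=2 -> skip
r=10=1010 popcount=2 -> skip
r=11=1011 popcount=3 -> skip
r=12=1100 popcount=2 -> skip
r=13=1101 popcount=3 -> skip
r=14=1110 popcount=3 -> skip
r=15=1111 popcount=4 -> skip
r=16=10000 popcount=1 -> skip
r=17=10001 popcount=2 -> skip
r=18=10010 popcount=2 -> skip
r=19=10011 popcount=3 -> skip
r=20=10100 popcount=2 -> skip
r=21=10101 popcount=3 -> skip
r=22=10110 popcount=3 -> skip
r=23=10111 popcount=4 -> skip
r=24=11000 popcount=2 -> skip
r=25=11001 popcount=3 -> skip
r=26=11010 popcount=3 -> skip
r=27=11011 popcount=4 -> skip
r=28=11100 popcount=3 -> skip
r=29=11101 popcount=4 -> skip
r=30=11110 popcount=4 -> skip
r=31=11111 popcount=5 -> KEEP
r=32=100000 popcount=1 -> skip
r=33=100001 popcount=2 -> skip
r=34=100010 popcount=2 -> skip
r=35=100011 popcount=3 -> skip
r=36=100100 popcount=2 -> skip
r=37=100101 popcount=3 -> skip
r=38=100110 popcount=3 -> skip
r=39=100111 popcount=4 -> skip
r=40=101000 popcount=2 -> skip
r=41=101001 popcount=3 -> skip
r=42=101010 popcount=3 -> skip
r=43=101011 popcount=4 -> skip
r=44=101100 popcount=3 -> skip
r=45=101101 popcount=4 -> skip
r=46=101110 popcount=4 -> skip
r=47=101111 popcount=5 -> KEEP
r=48=110000 popcount=2 -> skip
r=49=110001 popcount=3 -> skip
r=50=110010 popcount=3 -> skip
r=51=110011 popcount=4 -> skip
r=52=110100 popcount=3 -> skip
Kept rows: 31 47

Answer: 31 47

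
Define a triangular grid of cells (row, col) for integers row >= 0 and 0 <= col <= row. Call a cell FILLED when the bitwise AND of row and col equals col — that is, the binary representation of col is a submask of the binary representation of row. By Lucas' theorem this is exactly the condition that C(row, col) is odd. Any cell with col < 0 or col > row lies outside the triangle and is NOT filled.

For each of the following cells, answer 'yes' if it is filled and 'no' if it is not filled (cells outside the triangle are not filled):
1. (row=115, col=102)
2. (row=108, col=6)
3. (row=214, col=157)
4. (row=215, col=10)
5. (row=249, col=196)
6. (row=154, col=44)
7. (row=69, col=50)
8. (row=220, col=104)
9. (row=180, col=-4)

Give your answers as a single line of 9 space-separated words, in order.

(115,102): row=0b1110011, col=0b1100110, row AND col = 0b1100010 = 98; 98 != 102 -> empty
(108,6): row=0b1101100, col=0b110, row AND col = 0b100 = 4; 4 != 6 -> empty
(214,157): row=0b11010110, col=0b10011101, row AND col = 0b10010100 = 148; 148 != 157 -> empty
(215,10): row=0b11010111, col=0b1010, row AND col = 0b10 = 2; 2 != 10 -> empty
(249,196): row=0b11111001, col=0b11000100, row AND col = 0b11000000 = 192; 192 != 196 -> empty
(154,44): row=0b10011010, col=0b101100, row AND col = 0b1000 = 8; 8 != 44 -> empty
(69,50): row=0b1000101, col=0b110010, row AND col = 0b0 = 0; 0 != 50 -> empty
(220,104): row=0b11011100, col=0b1101000, row AND col = 0b1001000 = 72; 72 != 104 -> empty
(180,-4): col outside [0, 180] -> not filled

Answer: no no no no no no no no no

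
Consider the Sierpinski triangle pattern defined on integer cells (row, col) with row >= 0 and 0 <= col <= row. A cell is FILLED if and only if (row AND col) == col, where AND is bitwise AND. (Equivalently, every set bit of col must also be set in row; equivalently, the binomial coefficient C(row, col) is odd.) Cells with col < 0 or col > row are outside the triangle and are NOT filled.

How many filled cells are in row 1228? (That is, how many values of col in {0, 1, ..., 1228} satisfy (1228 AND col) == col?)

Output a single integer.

Answer: 32

Derivation:
1228 in binary = 10011001100
popcount(1228) = number of 1-bits in 10011001100 = 5
A col c satisfies (1228 AND c) == c iff every set bit of c is also set in 1228; each of the 5 set bits of 1228 can independently be on or off in c.
count = 2^5 = 32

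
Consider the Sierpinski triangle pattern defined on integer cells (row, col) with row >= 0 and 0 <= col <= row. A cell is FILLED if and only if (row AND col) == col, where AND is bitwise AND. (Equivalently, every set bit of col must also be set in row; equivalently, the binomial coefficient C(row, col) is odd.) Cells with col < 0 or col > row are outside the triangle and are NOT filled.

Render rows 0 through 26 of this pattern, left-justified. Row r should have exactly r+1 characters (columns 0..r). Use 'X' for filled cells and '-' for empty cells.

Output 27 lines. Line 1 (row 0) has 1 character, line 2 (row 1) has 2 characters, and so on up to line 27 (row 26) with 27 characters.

Answer: X
XX
X-X
XXXX
X---X
XX--XX
X-X-X-X
XXXXXXXX
X-------X
XX------XX
X-X-----X-X
XXXX----XXXX
X---X---X---X
XX--XX--XX--XX
X-X-X-X-X-X-X-X
XXXXXXXXXXXXXXXX
X---------------X
XX--------------XX
X-X-------------X-X
XXXX------------XXXX
X---X-----------X---X
XX--XX----------XX--XX
X-X-X-X---------X-X-X-X
XXXXXXXX--------XXXXXXXX
X-------X-------X-------X
XX------XX------XX------XX
X-X-----X-X-----X-X-----X-X

Derivation:
r0=0: X
r1=1: XX
r2=10: X-X
r3=11: XXXX
r4=100: X---X
r5=101: XX--XX
r6=110: X-X-X-X
r7=111: XXXXXXXX
r8=1000: X-------X
r9=1001: XX------XX
r10=1010: X-X-----X-X
r11=1011: XXXX----XXXX
r12=1100: X---X---X---X
r13=1101: XX--XX--XX--XX
r14=1110: X-X-X-X-X-X-X-X
r15=1111: XXXXXXXXXXXXXXXX
r16=10000: X---------------X
r17=10001: XX--------------XX
r18=10010: X-X-------------X-X
r19=10011: XXXX------------XXXX
r20=10100: X---X-----------X---X
r21=10101: XX--XX----------XX--XX
r22=10110: X-X-X-X---------X-X-X-X
r23=10111: XXXXXXXX--------XXXXXXXX
r24=11000: X-------X-------X-------X
r25=11001: XX------XX------XX------XX
r26=11010: X-X-----X-X-----X-X-----X-X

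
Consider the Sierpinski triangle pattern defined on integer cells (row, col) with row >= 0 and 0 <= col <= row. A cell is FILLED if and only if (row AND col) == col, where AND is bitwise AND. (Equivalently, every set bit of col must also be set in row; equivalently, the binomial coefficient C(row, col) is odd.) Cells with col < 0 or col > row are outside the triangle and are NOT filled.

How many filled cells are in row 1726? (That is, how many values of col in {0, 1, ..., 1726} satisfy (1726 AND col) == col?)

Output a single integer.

Answer: 256

Derivation:
1726 in binary = 11010111110
popcount(1726) = number of 1-bits in 11010111110 = 8
A col c satisfies (1726 AND c) == c iff every set bit of c is also set in 1726; each of the 8 set bits of 1726 can independently be on or off in c.
count = 2^8 = 256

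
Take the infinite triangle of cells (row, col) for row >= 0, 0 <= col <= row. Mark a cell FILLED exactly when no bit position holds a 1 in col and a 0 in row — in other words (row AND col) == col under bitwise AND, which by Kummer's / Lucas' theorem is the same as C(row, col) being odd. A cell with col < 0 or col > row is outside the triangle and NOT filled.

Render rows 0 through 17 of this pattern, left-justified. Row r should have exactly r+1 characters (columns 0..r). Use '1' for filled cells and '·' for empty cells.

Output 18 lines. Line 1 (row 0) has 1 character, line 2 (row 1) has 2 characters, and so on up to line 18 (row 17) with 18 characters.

Answer: 1
11
1·1
1111
1···1
11··11
1·1·1·1
11111111
1·······1
11······11
1·1·····1·1
1111····1111
1···1···1···1
11··11··11··11
1·1·1·1·1·1·1·1
1111111111111111
1···············1
11··············11

Derivation:
r0=0: 1
r1=1: 11
r2=10: 1·1
r3=11: 1111
r4=100: 1···1
r5=101: 11··11
r6=110: 1·1·1·1
r7=111: 11111111
r8=1000: 1·······1
r9=1001: 11······11
r10=1010: 1·1·····1·1
r11=1011: 1111····1111
r12=1100: 1···1···1···1
r13=1101: 11··11··11··11
r14=1110: 1·1·1·1·1·1·1·1
r15=1111: 1111111111111111
r16=10000: 1···············1
r17=10001: 11··············11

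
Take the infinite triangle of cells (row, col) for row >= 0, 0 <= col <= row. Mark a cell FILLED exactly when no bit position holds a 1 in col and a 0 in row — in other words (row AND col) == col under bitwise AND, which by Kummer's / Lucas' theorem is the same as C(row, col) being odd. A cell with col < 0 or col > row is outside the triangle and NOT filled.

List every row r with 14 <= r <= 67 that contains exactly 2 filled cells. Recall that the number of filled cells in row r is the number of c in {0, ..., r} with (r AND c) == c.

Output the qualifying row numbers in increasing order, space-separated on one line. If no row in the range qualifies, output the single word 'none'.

Answer: 16 32 64

Derivation:
Row r has 2^popcount(r) filled cells, so we need popcount(r) = log2(2) = 1.
Scan r = 14..67 and keep those with exactly 1 one-bits:
r=14=1110 popcount=3 -> skip
r=15=1111 popcount=4 -> skip
r=16=10000 popcount=1 -> KEEP
r=17=10001 popcount=2 -> skip
r=18=10010 popcount=2 -> skip
r=19=10011 popcount=3 -> skip
r=20=10100 popcount=2 -> skip
r=21=10101 popcount=3 -> skip
r=22=10110 popcount=3 -> skip
r=23=10111 popcount=4 -> skip
r=24=11000 popcount=2 -> skip
r=25=11001 popcount=3 -> skip
r=26=11010 popcount=3 -> skip
r=27=11011 popcount=4 -> skip
r=28=11100 popcount=3 -> skip
r=29=11101 popcount=4 -> skip
r=30=11110 popcount=4 -> skip
r=31=11111 popcount=5 -> skip
r=32=100000 popcount=1 -> KEEP
r=33=100001 popcount=2 -> skip
r=34=100010 popcount=2 -> skip
r=35=100011 popcount=3 -> skip
r=36=100100 popcount=2 -> skip
r=37=100101 popcount=3 -> skip
r=38=100110 popcount=3 -> skip
r=39=100111 popcount=4 -> skip
r=40=101000 popcount=2 -> skip
r=41=101001 popcount=3 -> skip
r=42=101010 popcount=3 -> skip
r=43=101011 popcount=4 -> skip
r=44=101100 popcount=3 -> skip
r=45=101101 popcount=4 -> skip
r=46=101110 popcount=4 -> skip
r=47=101111 popcount=5 -> skip
r=48=110000 popcount=2 -> skip
r=49=110001 popcount=3 -> skip
r=50=110010 popcount=3 -> skip
r=51=110011 popcount=4 -> skip
r=52=110100 popcount=3 -> skip
r=53=110101 popcount=4 -> skip
r=54=110110 popcount=4 -> skip
r=55=110111 popcount=5 -> skip
r=56=111000 popcount=3 -> skip
r=57=111001 popcount=4 -> skip
r=58=111010 popcount=4 -> skip
r=59=111011 popcount=5 -> skip
r=60=111100 popcount=4 -> skip
r=61=111101 popcount=5 -> skip
r=62=111110 popcount=5 -> skip
r=63=111111 popcount=6 -> skip
r=64=1000000 popcount=1 -> KEEP
r=65=1000001 popcount=2 -> skip
r=66=1000010 popcount=2 -> skip
r=67=1000011 popcount=3 -> skip
Kept rows: 16 32 64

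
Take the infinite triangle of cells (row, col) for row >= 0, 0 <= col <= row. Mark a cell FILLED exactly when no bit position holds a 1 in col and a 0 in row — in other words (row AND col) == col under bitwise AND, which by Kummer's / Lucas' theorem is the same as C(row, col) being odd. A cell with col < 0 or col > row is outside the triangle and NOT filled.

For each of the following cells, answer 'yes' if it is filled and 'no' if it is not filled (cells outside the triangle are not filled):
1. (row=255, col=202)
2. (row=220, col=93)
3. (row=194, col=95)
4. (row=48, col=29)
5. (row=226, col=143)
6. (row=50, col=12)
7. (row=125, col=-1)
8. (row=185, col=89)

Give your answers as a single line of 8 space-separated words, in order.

Answer: yes no no no no no no no

Derivation:
(255,202): row=0b11111111, col=0b11001010, row AND col = 0b11001010 = 202; 202 == 202 -> filled
(220,93): row=0b11011100, col=0b1011101, row AND col = 0b1011100 = 92; 92 != 93 -> empty
(194,95): row=0b11000010, col=0b1011111, row AND col = 0b1000010 = 66; 66 != 95 -> empty
(48,29): row=0b110000, col=0b11101, row AND col = 0b10000 = 16; 16 != 29 -> empty
(226,143): row=0b11100010, col=0b10001111, row AND col = 0b10000010 = 130; 130 != 143 -> empty
(50,12): row=0b110010, col=0b1100, row AND col = 0b0 = 0; 0 != 12 -> empty
(125,-1): col outside [0, 125] -> not filled
(185,89): row=0b10111001, col=0b1011001, row AND col = 0b11001 = 25; 25 != 89 -> empty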